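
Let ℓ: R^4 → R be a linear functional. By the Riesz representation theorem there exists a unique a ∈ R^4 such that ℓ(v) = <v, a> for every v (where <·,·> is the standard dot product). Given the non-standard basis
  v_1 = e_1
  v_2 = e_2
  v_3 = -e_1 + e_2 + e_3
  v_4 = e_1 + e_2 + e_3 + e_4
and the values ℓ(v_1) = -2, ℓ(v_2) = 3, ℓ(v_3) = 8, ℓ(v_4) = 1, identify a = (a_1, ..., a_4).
a = (-2, 3, 3, -3)

Write a = (a_1, ..., a_4) in the standard basis. For each basis vector v_i, ℓ(v_i) = <v_i, a> is a linear equation in the a_j's. Collect the n equations into a matrix system V a = ℓ, where row i of V is v_i (expressed in the standard basis). Since V is invertible (lower-triangular with 1s on the diagonal, up to permutation), solve by back-substitution:
  V =
[[1, 0, 0, 0],
 [0, 1, 0, 0],
 [-1, 1, 1, 0],
 [1, 1, 1, 1]]
  V a = (-2, 3, 8, 1)
Solving gives a = (-2, 3, 3, -3).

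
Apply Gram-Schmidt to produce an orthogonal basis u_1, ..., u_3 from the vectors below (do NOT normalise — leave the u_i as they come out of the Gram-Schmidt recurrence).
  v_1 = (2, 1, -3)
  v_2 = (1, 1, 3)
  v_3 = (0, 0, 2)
Orthogonal basis:
  u_1 = (2, 1, -3)
  u_2 = (13/7, 10/7, 12/7)
  u_3 = (6/59, -9/59, 1/59)

Apply the Gram-Schmidt recurrence
  u_1 = v_1
  u_i = v_i − Σ_{j<i} ((v_i · u_j) / (u_j · u_j)) · u_j.

Step by step this gives:
  u_1 = (2, 1, -3)
  u_2 = (13/7, 10/7, 12/7)
  u_3 = (6/59, -9/59, 1/59)

Orthogonality check:
  u_2 · u_1 = 0 (should be 0)
  u_3 · u_1 = 0 (should be 0)
  u_3 · u_2 = 0 (should be 0)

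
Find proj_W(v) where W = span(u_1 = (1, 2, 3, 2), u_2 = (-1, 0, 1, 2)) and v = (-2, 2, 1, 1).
proj_W(v) = (-1/2, 1/3, 7/6, 5/3)

Set up U = [u_1 | ... | u_2] ∈ R^(4×2). The projector onto W = col(U) is P = U (U^T U)^(-1) U^T.
Compute U^T U =
  [18, 6]
  [6, 6],
and U^T v = (7, 5).
Solve U^T U · c = U^T v for the coefficients: c = (1/6, 2/3). The projection is proj_W(v) = U c.
Check: (v - proj_W(v)) · u_1 = 0  (should be 0).
Check: (v - proj_W(v)) · u_2 = 0  (should be 0).
Result: proj_W(v) = (-1/2, 1/3, 7/6, 5/3).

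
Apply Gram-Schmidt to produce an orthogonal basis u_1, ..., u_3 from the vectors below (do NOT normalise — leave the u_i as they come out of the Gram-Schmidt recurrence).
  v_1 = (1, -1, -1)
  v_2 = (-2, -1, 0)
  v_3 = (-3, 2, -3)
Orthogonal basis:
  u_1 = (1, -1, -1)
  u_2 = (-5/3, -4/3, -1/3)
  u_3 = (-8/7, 16/7, -24/7)

Apply the Gram-Schmidt recurrence
  u_1 = v_1
  u_i = v_i − Σ_{j<i} ((v_i · u_j) / (u_j · u_j)) · u_j.

Step by step this gives:
  u_1 = (1, -1, -1)
  u_2 = (-5/3, -4/3, -1/3)
  u_3 = (-8/7, 16/7, -24/7)

Orthogonality check:
  u_2 · u_1 = 0 (should be 0)
  u_3 · u_1 = 0 (should be 0)
  u_3 · u_2 = 0 (should be 0)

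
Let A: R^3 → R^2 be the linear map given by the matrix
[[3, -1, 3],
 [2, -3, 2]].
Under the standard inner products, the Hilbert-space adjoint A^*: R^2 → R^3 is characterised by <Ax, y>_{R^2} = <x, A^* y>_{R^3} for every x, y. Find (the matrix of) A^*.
A^* = A^T =
[[3, 2],
 [-1, -3],
 [3, 2]]

For real matrices with standard dot products, the defining identity <Ax, y> = <x, A^* y> gives (Ax)^T y = x^T (A^*) y, i.e. x^T A^T y = x^T (A^*) y. Since this holds for all x, y, we must have A^* = A^T. Therefore
A^* =
[[3, 2],
 [-1, -3],
 [3, 2]].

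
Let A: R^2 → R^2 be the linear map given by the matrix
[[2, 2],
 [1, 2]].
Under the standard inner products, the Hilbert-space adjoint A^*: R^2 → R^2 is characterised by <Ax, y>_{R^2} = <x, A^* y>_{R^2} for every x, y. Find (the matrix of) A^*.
A^* = A^T =
[[2, 1],
 [2, 2]]

For real matrices with standard dot products, the defining identity <Ax, y> = <x, A^* y> gives (Ax)^T y = x^T (A^*) y, i.e. x^T A^T y = x^T (A^*) y. Since this holds for all x, y, we must have A^* = A^T. Therefore
A^* =
[[2, 1],
 [2, 2]].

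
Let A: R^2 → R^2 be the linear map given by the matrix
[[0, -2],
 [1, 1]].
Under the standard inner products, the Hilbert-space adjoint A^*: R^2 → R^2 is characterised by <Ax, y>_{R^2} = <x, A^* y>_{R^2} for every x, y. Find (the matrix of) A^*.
A^* = A^T =
[[0, 1],
 [-2, 1]]

For real matrices with standard dot products, the defining identity <Ax, y> = <x, A^* y> gives (Ax)^T y = x^T (A^*) y, i.e. x^T A^T y = x^T (A^*) y. Since this holds for all x, y, we must have A^* = A^T. Therefore
A^* =
[[0, 1],
 [-2, 1]].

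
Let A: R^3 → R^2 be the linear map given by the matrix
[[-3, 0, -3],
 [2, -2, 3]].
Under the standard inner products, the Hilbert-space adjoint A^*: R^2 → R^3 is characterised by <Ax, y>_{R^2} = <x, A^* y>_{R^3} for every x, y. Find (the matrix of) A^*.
A^* = A^T =
[[-3, 2],
 [0, -2],
 [-3, 3]]

For real matrices with standard dot products, the defining identity <Ax, y> = <x, A^* y> gives (Ax)^T y = x^T (A^*) y, i.e. x^T A^T y = x^T (A^*) y. Since this holds for all x, y, we must have A^* = A^T. Therefore
A^* =
[[-3, 2],
 [0, -2],
 [-3, 3]].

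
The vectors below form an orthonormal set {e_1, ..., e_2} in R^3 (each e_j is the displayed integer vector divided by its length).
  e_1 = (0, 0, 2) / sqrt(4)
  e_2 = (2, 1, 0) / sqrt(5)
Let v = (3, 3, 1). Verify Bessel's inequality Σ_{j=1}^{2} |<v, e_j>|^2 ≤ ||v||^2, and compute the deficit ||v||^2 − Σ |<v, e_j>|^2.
Σ |<v, e_j>|^2 = 86/5; ||v||^2 = 19; deficit = 9/5

Write each e_j = u_j / sqrt(<u_j, u_j>) where u_j is the displayed integer vector. Then <v, e_j> = <v, u_j> / sqrt(<u_j, u_j>), so |<v, e_j>|^2 = <v, u_j>^2 / <u_j, u_j>.
Coefficients: <v, e_1> = 2/sqrt(4), <v, e_2> = 9/sqrt(5).
Square and sum: Σ |<v, e_j>|^2 = 86/5.
Compute ||v||^2 = v·v = 19.
Deficit = 19 − 86/5 = 9/5 ≥ 0, confirming Bessel's inequality. (The deficit equals ||v − Σ <v,e_j> e_j||^2, the squared distance from v to span{e_j}.)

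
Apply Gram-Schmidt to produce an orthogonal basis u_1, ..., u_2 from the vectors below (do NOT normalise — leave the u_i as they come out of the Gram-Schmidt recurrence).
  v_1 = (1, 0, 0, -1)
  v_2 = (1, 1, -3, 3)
Orthogonal basis:
  u_1 = (1, 0, 0, -1)
  u_2 = (2, 1, -3, 2)

Apply the Gram-Schmidt recurrence
  u_1 = v_1
  u_i = v_i − Σ_{j<i} ((v_i · u_j) / (u_j · u_j)) · u_j.

Step by step this gives:
  u_1 = (1, 0, 0, -1)
  u_2 = (2, 1, -3, 2)

Orthogonality check:
  u_2 · u_1 = 0 (should be 0)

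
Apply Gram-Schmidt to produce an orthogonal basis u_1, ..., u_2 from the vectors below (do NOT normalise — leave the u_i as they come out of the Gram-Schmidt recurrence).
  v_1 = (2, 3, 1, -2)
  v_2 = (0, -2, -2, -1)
Orthogonal basis:
  u_1 = (2, 3, 1, -2)
  u_2 = (2/3, -1, -5/3, -5/3)

Apply the Gram-Schmidt recurrence
  u_1 = v_1
  u_i = v_i − Σ_{j<i} ((v_i · u_j) / (u_j · u_j)) · u_j.

Step by step this gives:
  u_1 = (2, 3, 1, -2)
  u_2 = (2/3, -1, -5/3, -5/3)

Orthogonality check:
  u_2 · u_1 = 0 (should be 0)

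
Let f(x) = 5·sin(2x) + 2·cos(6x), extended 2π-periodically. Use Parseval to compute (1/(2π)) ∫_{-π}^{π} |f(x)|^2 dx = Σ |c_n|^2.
Σ |c_n|^2 = 29/2

Expand |f|^2 and use orthogonality of {sin(nx), cos(mx)} on [-π, π]:
  ∫_{-π}^{π} sin(nx)^2 dx = π, ∫ cos(mx)^2 dx = π, and cross terms integrate to 0.
So ∫_{-π}^{π} f(x)^2 dx = 5^2 · π + 2^2 · π = (25 + 4)π.
Divide by 2π: (25 + 4)/2 = 29/2.
By Parseval, this equals Σ |c_n|^2.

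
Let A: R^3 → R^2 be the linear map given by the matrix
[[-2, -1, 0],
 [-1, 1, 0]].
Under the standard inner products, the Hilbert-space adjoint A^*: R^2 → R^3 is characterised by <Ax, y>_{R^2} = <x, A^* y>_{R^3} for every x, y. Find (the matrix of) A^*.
A^* = A^T =
[[-2, -1],
 [-1, 1],
 [0, 0]]

For real matrices with standard dot products, the defining identity <Ax, y> = <x, A^* y> gives (Ax)^T y = x^T (A^*) y, i.e. x^T A^T y = x^T (A^*) y. Since this holds for all x, y, we must have A^* = A^T. Therefore
A^* =
[[-2, -1],
 [-1, 1],
 [0, 0]].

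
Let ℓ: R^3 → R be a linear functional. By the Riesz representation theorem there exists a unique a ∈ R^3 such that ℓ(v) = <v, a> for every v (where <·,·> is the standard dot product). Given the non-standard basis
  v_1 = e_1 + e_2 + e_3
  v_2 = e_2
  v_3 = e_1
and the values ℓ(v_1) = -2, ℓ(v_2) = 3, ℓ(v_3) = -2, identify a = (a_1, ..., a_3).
a = (-2, 3, -3)

Write a = (a_1, ..., a_3) in the standard basis. For each basis vector v_i, ℓ(v_i) = <v_i, a> is a linear equation in the a_j's. Collect the n equations into a matrix system V a = ℓ, where row i of V is v_i (expressed in the standard basis). Since V is invertible (lower-triangular with 1s on the diagonal, up to permutation), solve by back-substitution:
  V =
[[1, 1, 1],
 [0, 1, 0],
 [1, 0, 0]]
  V a = (-2, 3, -2)
Solving gives a = (-2, 3, -3).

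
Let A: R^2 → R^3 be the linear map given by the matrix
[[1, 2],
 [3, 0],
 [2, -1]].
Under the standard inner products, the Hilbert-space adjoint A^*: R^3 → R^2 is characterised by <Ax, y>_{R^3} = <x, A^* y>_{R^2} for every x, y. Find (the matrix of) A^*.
A^* = A^T =
[[1, 3, 2],
 [2, 0, -1]]

For real matrices with standard dot products, the defining identity <Ax, y> = <x, A^* y> gives (Ax)^T y = x^T (A^*) y, i.e. x^T A^T y = x^T (A^*) y. Since this holds for all x, y, we must have A^* = A^T. Therefore
A^* =
[[1, 3, 2],
 [2, 0, -1]].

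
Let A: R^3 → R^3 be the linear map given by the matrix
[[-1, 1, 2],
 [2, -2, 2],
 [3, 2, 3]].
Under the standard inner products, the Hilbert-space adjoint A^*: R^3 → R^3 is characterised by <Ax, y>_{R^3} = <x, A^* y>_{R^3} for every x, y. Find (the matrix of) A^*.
A^* = A^T =
[[-1, 2, 3],
 [1, -2, 2],
 [2, 2, 3]]

For real matrices with standard dot products, the defining identity <Ax, y> = <x, A^* y> gives (Ax)^T y = x^T (A^*) y, i.e. x^T A^T y = x^T (A^*) y. Since this holds for all x, y, we must have A^* = A^T. Therefore
A^* =
[[-1, 2, 3],
 [1, -2, 2],
 [2, 2, 3]].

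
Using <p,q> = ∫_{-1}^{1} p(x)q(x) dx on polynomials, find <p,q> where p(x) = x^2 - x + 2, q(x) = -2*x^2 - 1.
<p,q> = -122/15

Expand the product: p(x)·q(x) = -2*x^4 + 2*x^3 - 5*x^2 + x - 2.
∫_{-1}^{1} of each monomial x^k gives [2/(k+1) if k even, 0 if k odd]. Integrating term-by-term (or equivalently evaluating the antiderivative F(x) = -2*x^5/5 + x^4/2 - 5*x^3/3 + x^2/2 - 2*x at the endpoints):
  F(1) − F(−1) = -46/15 − (76/15) = -122/15.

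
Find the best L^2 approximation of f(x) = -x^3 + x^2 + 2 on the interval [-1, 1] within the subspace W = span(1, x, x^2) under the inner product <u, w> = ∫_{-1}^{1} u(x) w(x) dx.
g(x) = x^2 - 3*x/5 + 2

The best approximation g ∈ W is the orthogonal projection of f onto W. Writing g = a_0 + a_1 x + a_2 x^2, the coefficients solve the normal equations G · a = b where
  G_{ij} = <φ_i, φ_j> and b_i = <f, φ_i>, with φ_0 = 1, φ_1 = x, φ_2 = x^2.
G =
  [2, 0, 2/3]
  [0, 2/3, 0]
  [2/3, 0, 2/5],
b = (14/3, -2/5, 26/15).
Solving gives a_0 = 2, a_1 = -3/5, a_2 = 1, so
  g(x) = x^2 - 3*x/5 + 2.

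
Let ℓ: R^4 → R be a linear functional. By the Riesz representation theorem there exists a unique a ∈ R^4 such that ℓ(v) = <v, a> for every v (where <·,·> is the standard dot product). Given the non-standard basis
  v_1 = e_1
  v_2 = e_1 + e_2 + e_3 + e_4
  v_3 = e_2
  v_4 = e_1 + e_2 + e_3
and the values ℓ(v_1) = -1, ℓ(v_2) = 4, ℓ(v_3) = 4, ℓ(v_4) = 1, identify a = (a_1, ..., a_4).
a = (-1, 4, -2, 3)

Write a = (a_1, ..., a_4) in the standard basis. For each basis vector v_i, ℓ(v_i) = <v_i, a> is a linear equation in the a_j's. Collect the n equations into a matrix system V a = ℓ, where row i of V is v_i (expressed in the standard basis). Since V is invertible (lower-triangular with 1s on the diagonal, up to permutation), solve by back-substitution:
  V =
[[1, 0, 0, 0],
 [1, 1, 1, 1],
 [0, 1, 0, 0],
 [1, 1, 1, 0]]
  V a = (-1, 4, 4, 1)
Solving gives a = (-1, 4, -2, 3).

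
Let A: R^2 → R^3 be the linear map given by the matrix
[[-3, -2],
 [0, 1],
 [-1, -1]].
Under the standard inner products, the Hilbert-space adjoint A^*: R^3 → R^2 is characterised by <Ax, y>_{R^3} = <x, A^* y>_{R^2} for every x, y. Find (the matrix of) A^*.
A^* = A^T =
[[-3, 0, -1],
 [-2, 1, -1]]

For real matrices with standard dot products, the defining identity <Ax, y> = <x, A^* y> gives (Ax)^T y = x^T (A^*) y, i.e. x^T A^T y = x^T (A^*) y. Since this holds for all x, y, we must have A^* = A^T. Therefore
A^* =
[[-3, 0, -1],
 [-2, 1, -1]].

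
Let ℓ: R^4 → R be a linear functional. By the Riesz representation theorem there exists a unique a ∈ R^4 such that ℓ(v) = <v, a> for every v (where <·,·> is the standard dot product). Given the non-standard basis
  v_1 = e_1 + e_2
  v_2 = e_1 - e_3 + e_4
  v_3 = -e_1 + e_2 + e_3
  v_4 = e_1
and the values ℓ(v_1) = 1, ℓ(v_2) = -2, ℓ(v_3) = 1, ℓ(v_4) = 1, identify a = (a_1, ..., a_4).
a = (1, 0, 2, -1)

Write a = (a_1, ..., a_4) in the standard basis. For each basis vector v_i, ℓ(v_i) = <v_i, a> is a linear equation in the a_j's. Collect the n equations into a matrix system V a = ℓ, where row i of V is v_i (expressed in the standard basis). Since V is invertible (lower-triangular with 1s on the diagonal, up to permutation), solve by back-substitution:
  V =
[[1, 1, 0, 0],
 [1, 0, -1, 1],
 [-1, 1, 1, 0],
 [1, 0, 0, 0]]
  V a = (1, -2, 1, 1)
Solving gives a = (1, 0, 2, -1).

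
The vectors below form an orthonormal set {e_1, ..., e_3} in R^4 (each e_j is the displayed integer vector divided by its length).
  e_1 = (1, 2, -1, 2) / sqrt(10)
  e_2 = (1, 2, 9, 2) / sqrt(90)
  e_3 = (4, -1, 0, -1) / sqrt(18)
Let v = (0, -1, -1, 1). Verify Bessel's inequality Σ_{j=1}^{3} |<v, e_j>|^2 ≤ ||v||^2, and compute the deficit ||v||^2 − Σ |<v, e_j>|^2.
Σ |<v, e_j>|^2 = 1; ||v||^2 = 3; deficit = 2

Write each e_j = u_j / sqrt(<u_j, u_j>) where u_j is the displayed integer vector. Then <v, e_j> = <v, u_j> / sqrt(<u_j, u_j>), so |<v, e_j>|^2 = <v, u_j>^2 / <u_j, u_j>.
Coefficients: <v, e_1> = 1/sqrt(10), <v, e_2> = -9/sqrt(90), <v, e_3> = 0/sqrt(18).
Square and sum: Σ |<v, e_j>|^2 = 1.
Compute ||v||^2 = v·v = 3.
Deficit = 3 − 1 = 2 ≥ 0, confirming Bessel's inequality. (The deficit equals ||v − Σ <v,e_j> e_j||^2, the squared distance from v to span{e_j}.)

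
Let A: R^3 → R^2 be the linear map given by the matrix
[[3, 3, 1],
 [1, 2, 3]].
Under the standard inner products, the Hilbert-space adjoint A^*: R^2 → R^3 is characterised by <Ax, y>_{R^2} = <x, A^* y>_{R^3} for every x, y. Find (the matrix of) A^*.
A^* = A^T =
[[3, 1],
 [3, 2],
 [1, 3]]

For real matrices with standard dot products, the defining identity <Ax, y> = <x, A^* y> gives (Ax)^T y = x^T (A^*) y, i.e. x^T A^T y = x^T (A^*) y. Since this holds for all x, y, we must have A^* = A^T. Therefore
A^* =
[[3, 1],
 [3, 2],
 [1, 3]].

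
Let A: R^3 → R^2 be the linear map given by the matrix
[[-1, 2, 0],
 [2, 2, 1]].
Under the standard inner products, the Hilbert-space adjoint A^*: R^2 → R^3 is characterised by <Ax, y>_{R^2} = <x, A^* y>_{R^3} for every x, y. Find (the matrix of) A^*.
A^* = A^T =
[[-1, 2],
 [2, 2],
 [0, 1]]

For real matrices with standard dot products, the defining identity <Ax, y> = <x, A^* y> gives (Ax)^T y = x^T (A^*) y, i.e. x^T A^T y = x^T (A^*) y. Since this holds for all x, y, we must have A^* = A^T. Therefore
A^* =
[[-1, 2],
 [2, 2],
 [0, 1]].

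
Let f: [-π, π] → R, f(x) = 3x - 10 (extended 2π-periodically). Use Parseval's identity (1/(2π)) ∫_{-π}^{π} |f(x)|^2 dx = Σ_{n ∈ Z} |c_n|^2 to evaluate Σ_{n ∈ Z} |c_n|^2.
Σ |c_n|^2 = 3π^2 + 100

Expand and integrate term by term over [-π, π]:
  ∫ (3x)^2 dx = 9·(2π^3/3); ∫ 2·3·(-10)·x dx = 0 (odd integrand); ∫ (-10)^2 dx = 100·2π.
So (1/(2π)) ∫_{-π}^{π} (3x - 10)^2 dx = 9π^2/3 + 100 = 3π^2 + 100.
Parseval ⇒ Σ |c_n|^2 = 3π^2 + 100.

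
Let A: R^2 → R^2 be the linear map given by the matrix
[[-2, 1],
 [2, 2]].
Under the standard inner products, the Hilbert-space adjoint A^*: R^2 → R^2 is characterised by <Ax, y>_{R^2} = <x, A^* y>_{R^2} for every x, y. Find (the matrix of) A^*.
A^* = A^T =
[[-2, 2],
 [1, 2]]

For real matrices with standard dot products, the defining identity <Ax, y> = <x, A^* y> gives (Ax)^T y = x^T (A^*) y, i.e. x^T A^T y = x^T (A^*) y. Since this holds for all x, y, we must have A^* = A^T. Therefore
A^* =
[[-2, 2],
 [1, 2]].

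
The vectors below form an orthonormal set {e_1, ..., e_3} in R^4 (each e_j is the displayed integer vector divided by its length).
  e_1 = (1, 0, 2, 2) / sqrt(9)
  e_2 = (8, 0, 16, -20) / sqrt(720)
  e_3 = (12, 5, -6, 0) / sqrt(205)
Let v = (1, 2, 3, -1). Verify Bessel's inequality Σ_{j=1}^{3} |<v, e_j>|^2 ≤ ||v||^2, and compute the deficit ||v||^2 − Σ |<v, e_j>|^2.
Σ |<v, e_j>|^2 = 446/41; ||v||^2 = 15; deficit = 169/41

Write each e_j = u_j / sqrt(<u_j, u_j>) where u_j is the displayed integer vector. Then <v, e_j> = <v, u_j> / sqrt(<u_j, u_j>), so |<v, e_j>|^2 = <v, u_j>^2 / <u_j, u_j>.
Coefficients: <v, e_1> = 5/sqrt(9), <v, e_2> = 76/sqrt(720), <v, e_3> = 4/sqrt(205).
Square and sum: Σ |<v, e_j>|^2 = 446/41.
Compute ||v||^2 = v·v = 15.
Deficit = 15 − 446/41 = 169/41 ≥ 0, confirming Bessel's inequality. (The deficit equals ||v − Σ <v,e_j> e_j||^2, the squared distance from v to span{e_j}.)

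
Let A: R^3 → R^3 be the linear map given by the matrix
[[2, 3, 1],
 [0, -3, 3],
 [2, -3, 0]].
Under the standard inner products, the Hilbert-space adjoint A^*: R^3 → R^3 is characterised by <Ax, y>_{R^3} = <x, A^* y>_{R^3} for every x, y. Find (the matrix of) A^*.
A^* = A^T =
[[2, 0, 2],
 [3, -3, -3],
 [1, 3, 0]]

For real matrices with standard dot products, the defining identity <Ax, y> = <x, A^* y> gives (Ax)^T y = x^T (A^*) y, i.e. x^T A^T y = x^T (A^*) y. Since this holds for all x, y, we must have A^* = A^T. Therefore
A^* =
[[2, 0, 2],
 [3, -3, -3],
 [1, 3, 0]].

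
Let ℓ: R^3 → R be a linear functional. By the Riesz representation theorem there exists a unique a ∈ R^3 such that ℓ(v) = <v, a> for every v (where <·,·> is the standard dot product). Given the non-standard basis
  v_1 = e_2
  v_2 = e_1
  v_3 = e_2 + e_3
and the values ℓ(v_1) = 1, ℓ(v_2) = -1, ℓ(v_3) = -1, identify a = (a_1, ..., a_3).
a = (-1, 1, -2)

Write a = (a_1, ..., a_3) in the standard basis. For each basis vector v_i, ℓ(v_i) = <v_i, a> is a linear equation in the a_j's. Collect the n equations into a matrix system V a = ℓ, where row i of V is v_i (expressed in the standard basis). Since V is invertible (lower-triangular with 1s on the diagonal, up to permutation), solve by back-substitution:
  V =
[[0, 1, 0],
 [1, 0, 0],
 [0, 1, 1]]
  V a = (1, -1, -1)
Solving gives a = (-1, 1, -2).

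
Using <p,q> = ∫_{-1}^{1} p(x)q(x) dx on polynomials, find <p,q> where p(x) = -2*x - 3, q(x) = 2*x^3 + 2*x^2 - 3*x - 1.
<p,q> = 22/5

Expand the product: p(x)·q(x) = -4*x^4 - 10*x^3 + 11*x + 3.
∫_{-1}^{1} of each monomial x^k gives [2/(k+1) if k even, 0 if k odd]. Integrating term-by-term (or equivalently evaluating the antiderivative F(x) = -4*x^5/5 - 5*x^4/2 + 11*x^2/2 + 3*x at the endpoints):
  F(1) − F(−1) = 26/5 − (4/5) = 22/5.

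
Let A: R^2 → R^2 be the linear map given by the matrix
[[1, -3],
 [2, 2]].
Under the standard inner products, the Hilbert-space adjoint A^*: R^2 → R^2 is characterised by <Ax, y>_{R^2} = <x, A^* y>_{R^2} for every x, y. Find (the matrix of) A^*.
A^* = A^T =
[[1, 2],
 [-3, 2]]

For real matrices with standard dot products, the defining identity <Ax, y> = <x, A^* y> gives (Ax)^T y = x^T (A^*) y, i.e. x^T A^T y = x^T (A^*) y. Since this holds for all x, y, we must have A^* = A^T. Therefore
A^* =
[[1, 2],
 [-3, 2]].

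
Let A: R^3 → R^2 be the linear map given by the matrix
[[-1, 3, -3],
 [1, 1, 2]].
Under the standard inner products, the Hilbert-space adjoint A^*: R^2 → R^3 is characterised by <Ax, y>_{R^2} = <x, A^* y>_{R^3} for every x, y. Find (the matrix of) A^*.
A^* = A^T =
[[-1, 1],
 [3, 1],
 [-3, 2]]

For real matrices with standard dot products, the defining identity <Ax, y> = <x, A^* y> gives (Ax)^T y = x^T (A^*) y, i.e. x^T A^T y = x^T (A^*) y. Since this holds for all x, y, we must have A^* = A^T. Therefore
A^* =
[[-1, 1],
 [3, 1],
 [-3, 2]].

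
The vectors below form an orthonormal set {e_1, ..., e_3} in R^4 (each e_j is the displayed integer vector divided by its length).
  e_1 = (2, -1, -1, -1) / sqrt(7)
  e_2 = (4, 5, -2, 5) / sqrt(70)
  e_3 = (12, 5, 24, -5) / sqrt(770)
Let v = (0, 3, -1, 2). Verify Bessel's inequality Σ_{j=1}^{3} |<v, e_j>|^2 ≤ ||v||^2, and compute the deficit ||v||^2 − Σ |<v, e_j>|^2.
Σ |<v, e_j>|^2 = 1014/77; ||v||^2 = 14; deficit = 64/77

Write each e_j = u_j / sqrt(<u_j, u_j>) where u_j is the displayed integer vector. Then <v, e_j> = <v, u_j> / sqrt(<u_j, u_j>), so |<v, e_j>|^2 = <v, u_j>^2 / <u_j, u_j>.
Coefficients: <v, e_1> = -4/sqrt(7), <v, e_2> = 27/sqrt(70), <v, e_3> = -19/sqrt(770).
Square and sum: Σ |<v, e_j>|^2 = 1014/77.
Compute ||v||^2 = v·v = 14.
Deficit = 14 − 1014/77 = 64/77 ≥ 0, confirming Bessel's inequality. (The deficit equals ||v − Σ <v,e_j> e_j||^2, the squared distance from v to span{e_j}.)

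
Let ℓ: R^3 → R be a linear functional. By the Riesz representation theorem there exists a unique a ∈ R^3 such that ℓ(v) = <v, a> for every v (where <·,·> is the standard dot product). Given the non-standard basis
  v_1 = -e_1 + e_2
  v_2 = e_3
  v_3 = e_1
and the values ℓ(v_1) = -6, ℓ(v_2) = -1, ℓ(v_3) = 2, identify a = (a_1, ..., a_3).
a = (2, -4, -1)

Write a = (a_1, ..., a_3) in the standard basis. For each basis vector v_i, ℓ(v_i) = <v_i, a> is a linear equation in the a_j's. Collect the n equations into a matrix system V a = ℓ, where row i of V is v_i (expressed in the standard basis). Since V is invertible (lower-triangular with 1s on the diagonal, up to permutation), solve by back-substitution:
  V =
[[-1, 1, 0],
 [0, 0, 1],
 [1, 0, 0]]
  V a = (-6, -1, 2)
Solving gives a = (2, -4, -1).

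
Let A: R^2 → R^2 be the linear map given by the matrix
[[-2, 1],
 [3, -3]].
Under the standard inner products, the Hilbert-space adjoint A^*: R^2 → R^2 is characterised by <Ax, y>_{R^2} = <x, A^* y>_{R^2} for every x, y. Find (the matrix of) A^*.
A^* = A^T =
[[-2, 3],
 [1, -3]]

For real matrices with standard dot products, the defining identity <Ax, y> = <x, A^* y> gives (Ax)^T y = x^T (A^*) y, i.e. x^T A^T y = x^T (A^*) y. Since this holds for all x, y, we must have A^* = A^T. Therefore
A^* =
[[-2, 3],
 [1, -3]].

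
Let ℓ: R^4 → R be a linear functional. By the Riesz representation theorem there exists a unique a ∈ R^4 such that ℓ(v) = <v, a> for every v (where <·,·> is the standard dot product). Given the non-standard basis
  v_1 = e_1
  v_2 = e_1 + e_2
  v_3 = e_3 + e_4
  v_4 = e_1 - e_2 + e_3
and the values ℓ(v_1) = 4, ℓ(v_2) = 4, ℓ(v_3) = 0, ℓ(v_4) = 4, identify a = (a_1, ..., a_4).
a = (4, 0, 0, 0)

Write a = (a_1, ..., a_4) in the standard basis. For each basis vector v_i, ℓ(v_i) = <v_i, a> is a linear equation in the a_j's. Collect the n equations into a matrix system V a = ℓ, where row i of V is v_i (expressed in the standard basis). Since V is invertible (lower-triangular with 1s on the diagonal, up to permutation), solve by back-substitution:
  V =
[[1, 0, 0, 0],
 [1, 1, 0, 0],
 [0, 0, 1, 1],
 [1, -1, 1, 0]]
  V a = (4, 4, 0, 4)
Solving gives a = (4, 0, 0, 0).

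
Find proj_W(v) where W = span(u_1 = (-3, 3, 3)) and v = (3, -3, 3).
proj_W(v) = (1, -1, -1)

Set up U = [u_1 | ... | u_1] ∈ R^(3×1). The projector onto W = col(U) is P = U (U^T U)^(-1) U^T.
Compute U^T U =
  [27],
and U^T v = (-9).
Solve U^T U · c = U^T v for the coefficients: c = (-1/3). The projection is proj_W(v) = U c.
Check: (v - proj_W(v)) · u_1 = 0  (should be 0).
Result: proj_W(v) = (1, -1, -1).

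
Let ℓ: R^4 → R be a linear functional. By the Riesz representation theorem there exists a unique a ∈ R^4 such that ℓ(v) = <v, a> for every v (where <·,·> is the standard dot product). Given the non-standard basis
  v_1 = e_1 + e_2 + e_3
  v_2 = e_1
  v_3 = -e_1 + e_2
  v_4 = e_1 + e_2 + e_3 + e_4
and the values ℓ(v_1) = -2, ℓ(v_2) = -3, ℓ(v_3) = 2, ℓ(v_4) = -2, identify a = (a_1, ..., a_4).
a = (-3, -1, 2, 0)

Write a = (a_1, ..., a_4) in the standard basis. For each basis vector v_i, ℓ(v_i) = <v_i, a> is a linear equation in the a_j's. Collect the n equations into a matrix system V a = ℓ, where row i of V is v_i (expressed in the standard basis). Since V is invertible (lower-triangular with 1s on the diagonal, up to permutation), solve by back-substitution:
  V =
[[1, 1, 1, 0],
 [1, 0, 0, 0],
 [-1, 1, 0, 0],
 [1, 1, 1, 1]]
  V a = (-2, -3, 2, -2)
Solving gives a = (-3, -1, 2, 0).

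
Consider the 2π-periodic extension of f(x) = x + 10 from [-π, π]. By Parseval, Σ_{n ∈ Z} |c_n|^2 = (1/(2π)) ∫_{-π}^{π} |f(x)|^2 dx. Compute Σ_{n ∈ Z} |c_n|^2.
Σ |c_n|^2 = π^2/3 + 100

Expand and integrate term by term over [-π, π]:
  ∫ (x)^2 dx = 1·(2π^3/3); ∫ 2·1·(10)·x dx = 0 (odd integrand); ∫ 10^2 dx = 100·2π.
So (1/(2π)) ∫_{-π}^{π} (x + 10)^2 dx = 1π^2/3 + 100 = π^2/3 + 100.
Parseval ⇒ Σ |c_n|^2 = π^2/3 + 100.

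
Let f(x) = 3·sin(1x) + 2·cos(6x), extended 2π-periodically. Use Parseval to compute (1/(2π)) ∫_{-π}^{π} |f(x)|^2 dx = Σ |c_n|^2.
Σ |c_n|^2 = 13/2

Expand |f|^2 and use orthogonality of {sin(nx), cos(mx)} on [-π, π]:
  ∫_{-π}^{π} sin(nx)^2 dx = π, ∫ cos(mx)^2 dx = π, and cross terms integrate to 0.
So ∫_{-π}^{π} f(x)^2 dx = 3^2 · π + 2^2 · π = (9 + 4)π.
Divide by 2π: (9 + 4)/2 = 13/2.
By Parseval, this equals Σ |c_n|^2.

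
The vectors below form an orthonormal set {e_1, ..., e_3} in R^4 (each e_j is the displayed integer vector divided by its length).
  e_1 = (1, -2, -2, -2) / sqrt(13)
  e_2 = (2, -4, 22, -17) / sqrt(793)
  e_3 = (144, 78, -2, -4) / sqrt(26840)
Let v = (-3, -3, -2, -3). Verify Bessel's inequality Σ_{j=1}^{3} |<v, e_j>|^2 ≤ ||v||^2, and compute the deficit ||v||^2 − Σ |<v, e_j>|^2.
Σ |<v, e_j>|^2 = 637/22; ||v||^2 = 31; deficit = 45/22

Write each e_j = u_j / sqrt(<u_j, u_j>) where u_j is the displayed integer vector. Then <v, e_j> = <v, u_j> / sqrt(<u_j, u_j>), so |<v, e_j>|^2 = <v, u_j>^2 / <u_j, u_j>.
Coefficients: <v, e_1> = 13/sqrt(13), <v, e_2> = 13/sqrt(793), <v, e_3> = -650/sqrt(26840).
Square and sum: Σ |<v, e_j>|^2 = 637/22.
Compute ||v||^2 = v·v = 31.
Deficit = 31 − 637/22 = 45/22 ≥ 0, confirming Bessel's inequality. (The deficit equals ||v − Σ <v,e_j> e_j||^2, the squared distance from v to span{e_j}.)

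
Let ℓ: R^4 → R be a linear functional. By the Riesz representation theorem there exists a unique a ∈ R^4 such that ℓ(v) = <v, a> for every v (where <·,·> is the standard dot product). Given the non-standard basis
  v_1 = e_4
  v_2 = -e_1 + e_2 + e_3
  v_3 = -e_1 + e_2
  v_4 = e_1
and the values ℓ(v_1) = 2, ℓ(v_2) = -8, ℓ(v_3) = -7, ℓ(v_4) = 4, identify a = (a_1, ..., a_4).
a = (4, -3, -1, 2)

Write a = (a_1, ..., a_4) in the standard basis. For each basis vector v_i, ℓ(v_i) = <v_i, a> is a linear equation in the a_j's. Collect the n equations into a matrix system V a = ℓ, where row i of V is v_i (expressed in the standard basis). Since V is invertible (lower-triangular with 1s on the diagonal, up to permutation), solve by back-substitution:
  V =
[[0, 0, 0, 1],
 [-1, 1, 1, 0],
 [-1, 1, 0, 0],
 [1, 0, 0, 0]]
  V a = (2, -8, -7, 4)
Solving gives a = (4, -3, -1, 2).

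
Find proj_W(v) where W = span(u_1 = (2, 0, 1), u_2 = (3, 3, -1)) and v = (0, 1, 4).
proj_W(v) = (87/70, -15/14, 53/35)

Set up U = [u_1 | ... | u_2] ∈ R^(3×2). The projector onto W = col(U) is P = U (U^T U)^(-1) U^T.
Compute U^T U =
  [5, 5]
  [5, 19],
and U^T v = (4, -1).
Solve U^T U · c = U^T v for the coefficients: c = (81/70, -5/14). The projection is proj_W(v) = U c.
Check: (v - proj_W(v)) · u_1 = 0  (should be 0).
Check: (v - proj_W(v)) · u_2 = 0  (should be 0).
Result: proj_W(v) = (87/70, -15/14, 53/35).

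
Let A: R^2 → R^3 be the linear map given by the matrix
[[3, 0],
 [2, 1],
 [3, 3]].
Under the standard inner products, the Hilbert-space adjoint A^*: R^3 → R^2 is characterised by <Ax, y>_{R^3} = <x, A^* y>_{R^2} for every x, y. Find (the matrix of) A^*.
A^* = A^T =
[[3, 2, 3],
 [0, 1, 3]]

For real matrices with standard dot products, the defining identity <Ax, y> = <x, A^* y> gives (Ax)^T y = x^T (A^*) y, i.e. x^T A^T y = x^T (A^*) y. Since this holds for all x, y, we must have A^* = A^T. Therefore
A^* =
[[3, 2, 3],
 [0, 1, 3]].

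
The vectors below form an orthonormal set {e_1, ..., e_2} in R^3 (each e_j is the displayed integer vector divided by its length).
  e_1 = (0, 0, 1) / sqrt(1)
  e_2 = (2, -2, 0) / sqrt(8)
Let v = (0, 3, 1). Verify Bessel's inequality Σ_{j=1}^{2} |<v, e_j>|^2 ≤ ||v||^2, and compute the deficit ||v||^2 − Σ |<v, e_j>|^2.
Σ |<v, e_j>|^2 = 11/2; ||v||^2 = 10; deficit = 9/2

Write each e_j = u_j / sqrt(<u_j, u_j>) where u_j is the displayed integer vector. Then <v, e_j> = <v, u_j> / sqrt(<u_j, u_j>), so |<v, e_j>|^2 = <v, u_j>^2 / <u_j, u_j>.
Coefficients: <v, e_1> = 1/sqrt(1), <v, e_2> = -6/sqrt(8).
Square and sum: Σ |<v, e_j>|^2 = 11/2.
Compute ||v||^2 = v·v = 10.
Deficit = 10 − 11/2 = 9/2 ≥ 0, confirming Bessel's inequality. (The deficit equals ||v − Σ <v,e_j> e_j||^2, the squared distance from v to span{e_j}.)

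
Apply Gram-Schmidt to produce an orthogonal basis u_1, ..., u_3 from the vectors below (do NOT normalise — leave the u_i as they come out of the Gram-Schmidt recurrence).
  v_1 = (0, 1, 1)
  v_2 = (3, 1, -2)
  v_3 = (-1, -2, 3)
Orthogonal basis:
  u_1 = (0, 1, 1)
  u_2 = (3, 3/2, -3/2)
  u_3 = (4/3, -4/3, 4/3)

Apply the Gram-Schmidt recurrence
  u_1 = v_1
  u_i = v_i − Σ_{j<i} ((v_i · u_j) / (u_j · u_j)) · u_j.

Step by step this gives:
  u_1 = (0, 1, 1)
  u_2 = (3, 3/2, -3/2)
  u_3 = (4/3, -4/3, 4/3)

Orthogonality check:
  u_2 · u_1 = 0 (should be 0)
  u_3 · u_1 = 0 (should be 0)
  u_3 · u_2 = 0 (should be 0)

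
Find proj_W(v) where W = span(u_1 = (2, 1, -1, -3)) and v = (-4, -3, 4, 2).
proj_W(v) = (-14/5, -7/5, 7/5, 21/5)

Set up U = [u_1 | ... | u_1] ∈ R^(4×1). The projector onto W = col(U) is P = U (U^T U)^(-1) U^T.
Compute U^T U =
  [15],
and U^T v = (-21).
Solve U^T U · c = U^T v for the coefficients: c = (-7/5). The projection is proj_W(v) = U c.
Check: (v - proj_W(v)) · u_1 = 0  (should be 0).
Result: proj_W(v) = (-14/5, -7/5, 7/5, 21/5).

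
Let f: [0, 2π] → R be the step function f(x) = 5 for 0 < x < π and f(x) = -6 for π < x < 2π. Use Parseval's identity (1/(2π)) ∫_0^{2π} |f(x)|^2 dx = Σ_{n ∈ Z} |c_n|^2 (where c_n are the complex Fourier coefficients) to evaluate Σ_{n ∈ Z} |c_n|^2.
Σ |c_n|^2 = 61/2

Parseval equates the L^2 energy of f (normalised by 1/(2π)) with the ℓ^2 sum of its Fourier coefficients: (1/(2π)) ∫_0^{2π} |f|^2 = Σ |c_n|^2.
Compute the left side: (1/(2π)) [∫_0^π 5^2 dx + ∫_π^{2π} (-6)^2 dx] = (1/(2π)) · (25π + 36π) = (25 + 36)/2 = 61/2.
So Σ_{n ∈ Z} |c_n|^2 = 61/2.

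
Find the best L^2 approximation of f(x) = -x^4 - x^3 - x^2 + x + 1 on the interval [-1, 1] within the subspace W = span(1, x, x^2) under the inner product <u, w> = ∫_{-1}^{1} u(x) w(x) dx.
g(x) = -13*x^2/7 + 2*x/5 + 38/35

The best approximation g ∈ W is the orthogonal projection of f onto W. Writing g = a_0 + a_1 x + a_2 x^2, the coefficients solve the normal equations G · a = b where
  G_{ij} = <φ_i, φ_j> and b_i = <f, φ_i>, with φ_0 = 1, φ_1 = x, φ_2 = x^2.
G =
  [2, 0, 2/3]
  [0, 2/3, 0]
  [2/3, 0, 2/5],
b = (14/15, 4/15, -2/105).
Solving gives a_0 = 38/35, a_1 = 2/5, a_2 = -13/7, so
  g(x) = -13*x^2/7 + 2*x/5 + 38/35.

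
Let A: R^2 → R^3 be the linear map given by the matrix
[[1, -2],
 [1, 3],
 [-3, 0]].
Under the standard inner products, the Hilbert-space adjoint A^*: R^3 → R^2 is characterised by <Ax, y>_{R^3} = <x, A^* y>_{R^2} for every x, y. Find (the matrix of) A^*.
A^* = A^T =
[[1, 1, -3],
 [-2, 3, 0]]

For real matrices with standard dot products, the defining identity <Ax, y> = <x, A^* y> gives (Ax)^T y = x^T (A^*) y, i.e. x^T A^T y = x^T (A^*) y. Since this holds for all x, y, we must have A^* = A^T. Therefore
A^* =
[[1, 1, -3],
 [-2, 3, 0]].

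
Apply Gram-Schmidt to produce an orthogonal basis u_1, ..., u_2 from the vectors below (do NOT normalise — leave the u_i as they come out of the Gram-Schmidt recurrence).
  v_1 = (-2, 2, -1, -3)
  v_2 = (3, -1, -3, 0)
Orthogonal basis:
  u_1 = (-2, 2, -1, -3)
  u_2 = (22/9, -4/9, -59/18, -5/6)

Apply the Gram-Schmidt recurrence
  u_1 = v_1
  u_i = v_i − Σ_{j<i} ((v_i · u_j) / (u_j · u_j)) · u_j.

Step by step this gives:
  u_1 = (-2, 2, -1, -3)
  u_2 = (22/9, -4/9, -59/18, -5/6)

Orthogonality check:
  u_2 · u_1 = 0 (should be 0)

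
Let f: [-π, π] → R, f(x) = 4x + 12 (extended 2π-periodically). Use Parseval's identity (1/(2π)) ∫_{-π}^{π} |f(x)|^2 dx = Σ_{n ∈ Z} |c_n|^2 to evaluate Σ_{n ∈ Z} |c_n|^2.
Σ |c_n|^2 = 16π^2/3 + 144

Expand and integrate term by term over [-π, π]:
  ∫ (4x)^2 dx = 16·(2π^3/3); ∫ 2·4·(12)·x dx = 0 (odd integrand); ∫ 12^2 dx = 144·2π.
So (1/(2π)) ∫_{-π}^{π} (4x + 12)^2 dx = 16π^2/3 + 144 = 16π^2/3 + 144.
Parseval ⇒ Σ |c_n|^2 = 16π^2/3 + 144.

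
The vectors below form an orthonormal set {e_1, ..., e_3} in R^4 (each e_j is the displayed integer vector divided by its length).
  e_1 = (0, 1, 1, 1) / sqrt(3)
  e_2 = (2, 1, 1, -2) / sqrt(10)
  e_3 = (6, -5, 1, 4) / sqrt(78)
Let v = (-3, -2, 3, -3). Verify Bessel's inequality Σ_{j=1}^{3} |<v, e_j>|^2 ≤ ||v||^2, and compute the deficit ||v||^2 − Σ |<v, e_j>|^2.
Σ |<v, e_j>|^2 = 334/65; ||v||^2 = 31; deficit = 1681/65

Write each e_j = u_j / sqrt(<u_j, u_j>) where u_j is the displayed integer vector. Then <v, e_j> = <v, u_j> / sqrt(<u_j, u_j>), so |<v, e_j>|^2 = <v, u_j>^2 / <u_j, u_j>.
Coefficients: <v, e_1> = -2/sqrt(3), <v, e_2> = 1/sqrt(10), <v, e_3> = -17/sqrt(78).
Square and sum: Σ |<v, e_j>|^2 = 334/65.
Compute ||v||^2 = v·v = 31.
Deficit = 31 − 334/65 = 1681/65 ≥ 0, confirming Bessel's inequality. (The deficit equals ||v − Σ <v,e_j> e_j||^2, the squared distance from v to span{e_j}.)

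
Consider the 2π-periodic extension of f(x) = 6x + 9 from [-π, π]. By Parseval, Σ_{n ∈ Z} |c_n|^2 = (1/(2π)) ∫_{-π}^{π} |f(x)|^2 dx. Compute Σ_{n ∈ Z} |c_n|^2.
Σ |c_n|^2 = 12π^2 + 81

Expand and integrate term by term over [-π, π]:
  ∫ (6x)^2 dx = 36·(2π^3/3); ∫ 2·6·(9)·x dx = 0 (odd integrand); ∫ 9^2 dx = 81·2π.
So (1/(2π)) ∫_{-π}^{π} (6x + 9)^2 dx = 36π^2/3 + 81 = 12π^2 + 81.
Parseval ⇒ Σ |c_n|^2 = 12π^2 + 81.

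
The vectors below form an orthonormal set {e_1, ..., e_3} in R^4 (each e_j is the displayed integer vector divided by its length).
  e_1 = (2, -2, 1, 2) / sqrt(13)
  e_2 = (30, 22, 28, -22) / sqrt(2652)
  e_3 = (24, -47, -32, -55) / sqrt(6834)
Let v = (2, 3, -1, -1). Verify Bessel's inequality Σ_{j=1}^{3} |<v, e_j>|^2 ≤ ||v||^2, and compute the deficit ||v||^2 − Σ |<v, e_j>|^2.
Σ |<v, e_j>|^2 = 493/67; ||v||^2 = 15; deficit = 512/67

Write each e_j = u_j / sqrt(<u_j, u_j>) where u_j is the displayed integer vector. Then <v, e_j> = <v, u_j> / sqrt(<u_j, u_j>), so |<v, e_j>|^2 = <v, u_j>^2 / <u_j, u_j>.
Coefficients: <v, e_1> = -5/sqrt(13), <v, e_2> = 120/sqrt(2652), <v, e_3> = -6/sqrt(6834).
Square and sum: Σ |<v, e_j>|^2 = 493/67.
Compute ||v||^2 = v·v = 15.
Deficit = 15 − 493/67 = 512/67 ≥ 0, confirming Bessel's inequality. (The deficit equals ||v − Σ <v,e_j> e_j||^2, the squared distance from v to span{e_j}.)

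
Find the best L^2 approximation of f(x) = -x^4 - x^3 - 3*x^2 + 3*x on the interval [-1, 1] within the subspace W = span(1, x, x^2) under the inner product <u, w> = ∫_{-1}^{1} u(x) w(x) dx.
g(x) = -27*x^2/7 + 12*x/5 + 3/35

The best approximation g ∈ W is the orthogonal projection of f onto W. Writing g = a_0 + a_1 x + a_2 x^2, the coefficients solve the normal equations G · a = b where
  G_{ij} = <φ_i, φ_j> and b_i = <f, φ_i>, with φ_0 = 1, φ_1 = x, φ_2 = x^2.
G =
  [2, 0, 2/3]
  [0, 2/3, 0]
  [2/3, 0, 2/5],
b = (-12/5, 8/5, -52/35).
Solving gives a_0 = 3/35, a_1 = 12/5, a_2 = -27/7, so
  g(x) = -27*x^2/7 + 12*x/5 + 3/35.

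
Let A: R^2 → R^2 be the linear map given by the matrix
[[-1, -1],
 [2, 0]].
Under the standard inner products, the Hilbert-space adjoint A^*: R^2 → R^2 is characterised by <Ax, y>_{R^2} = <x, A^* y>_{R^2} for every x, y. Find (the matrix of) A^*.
A^* = A^T =
[[-1, 2],
 [-1, 0]]

For real matrices with standard dot products, the defining identity <Ax, y> = <x, A^* y> gives (Ax)^T y = x^T (A^*) y, i.e. x^T A^T y = x^T (A^*) y. Since this holds for all x, y, we must have A^* = A^T. Therefore
A^* =
[[-1, 2],
 [-1, 0]].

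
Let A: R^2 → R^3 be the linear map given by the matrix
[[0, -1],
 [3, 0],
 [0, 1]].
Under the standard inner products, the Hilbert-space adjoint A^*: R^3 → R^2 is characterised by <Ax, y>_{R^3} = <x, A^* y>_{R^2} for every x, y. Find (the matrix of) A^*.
A^* = A^T =
[[0, 3, 0],
 [-1, 0, 1]]

For real matrices with standard dot products, the defining identity <Ax, y> = <x, A^* y> gives (Ax)^T y = x^T (A^*) y, i.e. x^T A^T y = x^T (A^*) y. Since this holds for all x, y, we must have A^* = A^T. Therefore
A^* =
[[0, 3, 0],
 [-1, 0, 1]].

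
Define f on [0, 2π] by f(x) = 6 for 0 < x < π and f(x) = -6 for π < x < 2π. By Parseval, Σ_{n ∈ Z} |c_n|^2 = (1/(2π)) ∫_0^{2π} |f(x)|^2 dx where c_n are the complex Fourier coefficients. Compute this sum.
Σ |c_n|^2 = 36

Parseval equates the L^2 energy of f (normalised by 1/(2π)) with the ℓ^2 sum of its Fourier coefficients: (1/(2π)) ∫_0^{2π} |f|^2 = Σ |c_n|^2.
Compute the left side: (1/(2π)) [∫_0^π 6^2 dx + ∫_π^{2π} (-6)^2 dx] = (1/(2π)) · (36π + 36π) = (36 + 36)/2 = 36.
So Σ_{n ∈ Z} |c_n|^2 = 36.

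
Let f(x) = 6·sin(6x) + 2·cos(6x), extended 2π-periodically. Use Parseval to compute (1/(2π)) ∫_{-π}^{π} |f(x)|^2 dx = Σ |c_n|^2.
Σ |c_n|^2 = 20

Expand |f|^2 and use orthogonality of {sin(nx), cos(mx)} on [-π, π]:
  ∫_{-π}^{π} sin(nx)^2 dx = π, ∫ cos(mx)^2 dx = π, and cross terms integrate to 0.
So ∫_{-π}^{π} f(x)^2 dx = 6^2 · π + 2^2 · π = (36 + 4)π.
Divide by 2π: (36 + 4)/2 = 20.
By Parseval, this equals Σ |c_n|^2.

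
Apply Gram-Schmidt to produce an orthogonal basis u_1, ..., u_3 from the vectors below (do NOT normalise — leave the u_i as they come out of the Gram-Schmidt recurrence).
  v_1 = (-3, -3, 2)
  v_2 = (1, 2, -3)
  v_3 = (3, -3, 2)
Orthogonal basis:
  u_1 = (-3, -3, 2)
  u_2 = (-23/22, -1/22, -18/11)
  u_3 = (150/83, -210/83, -90/83)

Apply the Gram-Schmidt recurrence
  u_1 = v_1
  u_i = v_i − Σ_{j<i} ((v_i · u_j) / (u_j · u_j)) · u_j.

Step by step this gives:
  u_1 = (-3, -3, 2)
  u_2 = (-23/22, -1/22, -18/11)
  u_3 = (150/83, -210/83, -90/83)

Orthogonality check:
  u_2 · u_1 = 0 (should be 0)
  u_3 · u_1 = 0 (should be 0)
  u_3 · u_2 = 0 (should be 0)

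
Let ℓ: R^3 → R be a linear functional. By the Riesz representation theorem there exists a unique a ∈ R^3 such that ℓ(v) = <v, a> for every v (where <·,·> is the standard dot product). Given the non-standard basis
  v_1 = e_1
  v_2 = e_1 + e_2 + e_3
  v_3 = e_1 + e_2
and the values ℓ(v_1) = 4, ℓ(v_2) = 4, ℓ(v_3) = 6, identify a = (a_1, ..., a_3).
a = (4, 2, -2)

Write a = (a_1, ..., a_3) in the standard basis. For each basis vector v_i, ℓ(v_i) = <v_i, a> is a linear equation in the a_j's. Collect the n equations into a matrix system V a = ℓ, where row i of V is v_i (expressed in the standard basis). Since V is invertible (lower-triangular with 1s on the diagonal, up to permutation), solve by back-substitution:
  V =
[[1, 0, 0],
 [1, 1, 1],
 [1, 1, 0]]
  V a = (4, 4, 6)
Solving gives a = (4, 2, -2).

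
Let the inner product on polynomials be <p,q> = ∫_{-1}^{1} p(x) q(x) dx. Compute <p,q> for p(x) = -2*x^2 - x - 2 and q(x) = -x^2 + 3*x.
<p,q> = 2/15

Expand the product: p(x)·q(x) = 2*x^4 - 5*x^3 - x^2 - 6*x.
∫_{-1}^{1} of each monomial x^k gives [2/(k+1) if k even, 0 if k odd]. Integrating term-by-term (or equivalently evaluating the antiderivative F(x) = 2*x^5/5 - 5*x^4/4 - x^3/3 - 3*x^2 at the endpoints):
  F(1) − F(−1) = -251/60 − (-259/60) = 2/15.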